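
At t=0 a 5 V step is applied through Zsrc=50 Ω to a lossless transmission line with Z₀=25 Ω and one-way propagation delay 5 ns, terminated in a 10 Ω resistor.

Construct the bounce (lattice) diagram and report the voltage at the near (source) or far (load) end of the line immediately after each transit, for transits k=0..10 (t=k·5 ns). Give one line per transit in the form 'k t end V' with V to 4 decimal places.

Γ_L=-0.428571, Γ_S=0.333333; launch V₁=5·25/75=1.666667
k=0 src: V=1.6667
k=1 load: inc=1.666667, refl=1.666667·-0.428571=-0.7143; V=0.000000+1.666667+-0.714286=0.9524
k=2 src: inc=-0.714286, refl=-0.714286·0.333333=-0.2381; V=1.666667+-0.714286+-0.238095=0.7143
k=3 load: inc=-0.238095, refl=-0.238095·-0.428571=0.1020; V=0.952381+-0.238095+0.102041=0.8163
k=4 src: inc=0.102041, refl=0.102041·0.333333=0.0340; V=0.714286+0.102041+0.034014=0.8503
k=5 load: inc=0.034014, refl=0.034014·-0.428571=-0.0146; V=0.816327+0.034014+-0.014577=0.8358
k=6 src: inc=-0.014577, refl=-0.014577·0.333333=-0.0049; V=0.850340+-0.014577+-0.004859=0.8309
k=7 load: inc=-0.004859, refl=-0.004859·-0.428571=0.0021; V=0.835763+-0.004859+0.002082=0.8330
k=8 src: inc=0.002082, refl=0.002082·0.333333=0.0007; V=0.830904+0.002082+0.000694=0.8337
k=9 load: inc=0.000694, refl=0.000694·-0.428571=-0.0003; V=0.832986+0.000694+-0.000297=0.8334
k=10 src: inc=-0.000297, refl=-0.000297·0.333333=-0.0001; V=0.833680+-0.000297+-0.000099=0.8333

0 0 source 1.6667
1 5 load 0.9524
2 10 source 0.7143
3 15 load 0.8163
4 20 source 0.8503
5 25 load 0.8358
6 30 source 0.8309
7 35 load 0.8330
8 40 source 0.8337
9 45 load 0.8334
10 50 source 0.8333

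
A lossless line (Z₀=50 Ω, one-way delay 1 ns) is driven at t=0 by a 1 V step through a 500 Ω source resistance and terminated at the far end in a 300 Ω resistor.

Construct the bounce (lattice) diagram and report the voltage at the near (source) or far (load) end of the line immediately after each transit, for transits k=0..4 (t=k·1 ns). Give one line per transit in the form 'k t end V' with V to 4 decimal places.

Γ_L=0.714286, Γ_S=0.818182; launch V₁=1·50/550=0.090909
k=0 src: V=0.0909
k=1 load: inc=0.090909, refl=0.090909·0.714286=0.0649; V=0.000000+0.090909+0.064935=0.1558
k=2 src: inc=0.064935, refl=0.064935·0.818182=0.0531; V=0.090909+0.064935+0.053129=0.2090
k=3 load: inc=0.053129, refl=0.053129·0.714286=0.0379; V=0.155844+0.053129+0.037949=0.2469
k=4 src: inc=0.037949, refl=0.037949·0.818182=0.0310; V=0.208973+0.037949+0.031049=0.2780

0 0 source 0.0909
1 1 load 0.1558
2 2 source 0.2090
3 3 load 0.2469
4 4 source 0.2780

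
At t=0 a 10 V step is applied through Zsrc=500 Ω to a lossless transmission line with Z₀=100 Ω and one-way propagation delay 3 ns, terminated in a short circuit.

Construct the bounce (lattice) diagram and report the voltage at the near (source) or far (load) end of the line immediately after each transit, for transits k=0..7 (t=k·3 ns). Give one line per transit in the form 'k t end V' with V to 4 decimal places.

0 0 source 1.6667
1 3 load 0.0000
2 6 source -1.1111
3 9 load 0.0000
4 12 source 0.7407
5 15 load 0.0000
6 18 source -0.4938
7 21 load 0.0000

Γ_L=-1.000000, Γ_S=0.666667; launch V₁=10·100/600=1.666667
k=0 src: V=1.6667
k=1 load: inc=1.666667, refl=1.666667·-1.000000=-1.6667; V=0.000000+1.666667+-1.666667=0.0000
k=2 src: inc=-1.666667, refl=-1.666667·0.666667=-1.1111; V=1.666667+-1.666667+-1.111111=-1.1111
k=3 load: inc=-1.111111, refl=-1.111111·-1.000000=1.1111; V=0.000000+-1.111111+1.111111=0.0000
k=4 src: inc=1.111111, refl=1.111111·0.666667=0.7407; V=-1.111111+1.111111+0.740741=0.7407
k=5 load: inc=0.740741, refl=0.740741·-1.000000=-0.7407; V=0.000000+0.740741+-0.740741=0.0000
k=6 src: inc=-0.740741, refl=-0.740741·0.666667=-0.4938; V=0.740741+-0.740741+-0.493827=-0.4938
k=7 load: inc=-0.493827, refl=-0.493827·-1.000000=0.4938; V=0.000000+-0.493827+0.493827=0.0000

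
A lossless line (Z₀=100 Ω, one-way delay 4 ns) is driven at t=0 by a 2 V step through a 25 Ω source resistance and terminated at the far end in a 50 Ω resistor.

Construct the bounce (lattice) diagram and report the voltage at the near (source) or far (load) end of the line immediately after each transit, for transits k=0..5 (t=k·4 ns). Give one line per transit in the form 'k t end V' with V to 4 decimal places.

0 0 source 1.6000
1 4 load 1.0667
2 8 source 1.3867
3 12 load 1.2800
4 16 source 1.3440
5 20 load 1.3227

Γ_L=-0.333333, Γ_S=-0.600000; launch V₁=2·100/125=1.600000
k=0 src: V=1.6000
k=1 load: inc=1.600000, refl=1.600000·-0.333333=-0.5333; V=0.000000+1.600000+-0.533333=1.0667
k=2 src: inc=-0.533333, refl=-0.533333·-0.600000=0.3200; V=1.600000+-0.533333+0.320000=1.3867
k=3 load: inc=0.320000, refl=0.320000·-0.333333=-0.1067; V=1.066667+0.320000+-0.106667=1.2800
k=4 src: inc=-0.106667, refl=-0.106667·-0.600000=0.0640; V=1.386667+-0.106667+0.064000=1.3440
k=5 load: inc=0.064000, refl=0.064000·-0.333333=-0.0213; V=1.280000+0.064000+-0.021333=1.3227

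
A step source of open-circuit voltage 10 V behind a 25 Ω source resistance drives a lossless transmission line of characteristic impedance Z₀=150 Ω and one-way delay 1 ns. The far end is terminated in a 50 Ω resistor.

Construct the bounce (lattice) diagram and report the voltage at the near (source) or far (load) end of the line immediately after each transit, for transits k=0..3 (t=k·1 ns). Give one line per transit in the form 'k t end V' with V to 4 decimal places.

Γ_L=-0.500000, Γ_S=-0.714286; launch V₁=10·150/175=8.571429
k=0 src: V=8.5714
k=1 load: inc=8.571429, refl=8.571429·-0.500000=-4.2857; V=0.000000+8.571429+-4.285714=4.2857
k=2 src: inc=-4.285714, refl=-4.285714·-0.714286=3.0612; V=8.571429+-4.285714+3.061224=7.3469
k=3 load: inc=3.061224, refl=3.061224·-0.500000=-1.5306; V=4.285714+3.061224+-1.530612=5.8163

0 0 source 8.5714
1 1 load 4.2857
2 2 source 7.3469
3 3 load 5.8163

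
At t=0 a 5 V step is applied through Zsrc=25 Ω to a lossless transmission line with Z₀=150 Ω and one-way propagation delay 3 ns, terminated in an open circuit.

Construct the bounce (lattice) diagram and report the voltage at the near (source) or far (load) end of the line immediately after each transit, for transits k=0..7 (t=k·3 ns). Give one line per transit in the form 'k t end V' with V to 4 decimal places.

0 0 source 4.2857
1 3 load 8.5714
2 6 source 5.5102
3 9 load 2.4490
4 12 source 4.6356
5 15 load 6.8222
6 18 source 5.2603
7 21 load 3.6985

Γ_L=1.000000, Γ_S=-0.714286; launch V₁=5·150/175=4.285714
k=0 src: V=4.2857
k=1 load: inc=4.285714, refl=4.285714·1.000000=4.2857; V=0.000000+4.285714+4.285714=8.5714
k=2 src: inc=4.285714, refl=4.285714·-0.714286=-3.0612; V=4.285714+4.285714+-3.061224=5.5102
k=3 load: inc=-3.061224, refl=-3.061224·1.000000=-3.0612; V=8.571429+-3.061224+-3.061224=2.4490
k=4 src: inc=-3.061224, refl=-3.061224·-0.714286=2.1866; V=5.510204+-3.061224+2.186589=4.6356
k=5 load: inc=2.186589, refl=2.186589·1.000000=2.1866; V=2.448980+2.186589+2.186589=6.8222
k=6 src: inc=2.186589, refl=2.186589·-0.714286=-1.5618; V=4.635569+2.186589+-1.561849=5.2603
k=7 load: inc=-1.561849, refl=-1.561849·1.000000=-1.5618; V=6.822157+-1.561849+-1.561849=3.6985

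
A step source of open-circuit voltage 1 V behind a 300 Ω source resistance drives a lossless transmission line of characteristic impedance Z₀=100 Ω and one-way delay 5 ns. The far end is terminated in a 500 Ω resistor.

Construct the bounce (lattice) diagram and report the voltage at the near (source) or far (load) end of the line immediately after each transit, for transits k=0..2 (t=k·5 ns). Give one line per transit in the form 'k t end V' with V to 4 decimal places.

Γ_L=0.666667, Γ_S=0.500000; launch V₁=1·100/400=0.250000
k=0 src: V=0.2500
k=1 load: inc=0.250000, refl=0.250000·0.666667=0.1667; V=0.000000+0.250000+0.166667=0.4167
k=2 src: inc=0.166667, refl=0.166667·0.500000=0.0833; V=0.250000+0.166667+0.083333=0.5000

0 0 source 0.2500
1 5 load 0.4167
2 10 source 0.5000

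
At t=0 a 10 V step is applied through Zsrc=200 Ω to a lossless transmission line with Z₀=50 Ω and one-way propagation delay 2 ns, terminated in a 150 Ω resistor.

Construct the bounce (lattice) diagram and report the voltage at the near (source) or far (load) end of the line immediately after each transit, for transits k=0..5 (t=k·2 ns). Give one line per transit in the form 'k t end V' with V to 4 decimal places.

0 0 source 2.0000
1 2 load 3.0000
2 4 source 3.6000
3 6 load 3.9000
4 8 source 4.0800
5 10 load 4.1700

Γ_L=0.500000, Γ_S=0.600000; launch V₁=10·50/250=2.000000
k=0 src: V=2.0000
k=1 load: inc=2.000000, refl=2.000000·0.500000=1.0000; V=0.000000+2.000000+1.000000=3.0000
k=2 src: inc=1.000000, refl=1.000000·0.600000=0.6000; V=2.000000+1.000000+0.600000=3.6000
k=3 load: inc=0.600000, refl=0.600000·0.500000=0.3000; V=3.000000+0.600000+0.300000=3.9000
k=4 src: inc=0.300000, refl=0.300000·0.600000=0.1800; V=3.600000+0.300000+0.180000=4.0800
k=5 load: inc=0.180000, refl=0.180000·0.500000=0.0900; V=3.900000+0.180000+0.090000=4.1700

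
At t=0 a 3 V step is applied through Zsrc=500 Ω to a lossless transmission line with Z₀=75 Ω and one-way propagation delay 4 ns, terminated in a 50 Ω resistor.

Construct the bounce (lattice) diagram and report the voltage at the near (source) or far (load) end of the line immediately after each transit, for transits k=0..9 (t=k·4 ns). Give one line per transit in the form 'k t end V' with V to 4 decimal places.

Γ_L=-0.200000, Γ_S=0.739130; launch V₁=3·75/575=0.391304
k=0 src: V=0.3913
k=1 load: inc=0.391304, refl=0.391304·-0.200000=-0.0783; V=0.000000+0.391304+-0.078261=0.3130
k=2 src: inc=-0.078261, refl=-0.078261·0.739130=-0.0578; V=0.391304+-0.078261+-0.057845=0.2552
k=3 load: inc=-0.057845, refl=-0.057845·-0.200000=0.0116; V=0.313043+-0.057845+0.011569=0.2668
k=4 src: inc=0.011569, refl=0.011569·0.739130=0.0086; V=0.255198+0.011569+0.008551=0.2753
k=5 load: inc=0.008551, refl=0.008551·-0.200000=-0.0017; V=0.266767+0.008551+-0.001710=0.2736
k=6 src: inc=-0.001710, refl=-0.001710·0.739130=-0.0013; V=0.275318+-0.001710+-0.001264=0.2723
k=7 load: inc=-0.001264, refl=-0.001264·-0.200000=0.0003; V=0.273608+-0.001264+0.000253=0.2726
k=8 src: inc=0.000253, refl=0.000253·0.739130=0.0002; V=0.272344+0.000253+0.000187=0.2728
k=9 load: inc=0.000187, refl=0.000187·-0.200000=-0.0000; V=0.272597+0.000187+-0.000037=0.2727

0 0 source 0.3913
1 4 load 0.3130
2 8 source 0.2552
3 12 load 0.2668
4 16 source 0.2753
5 20 load 0.2736
6 24 source 0.2723
7 28 load 0.2726
8 32 source 0.2728
9 36 load 0.2727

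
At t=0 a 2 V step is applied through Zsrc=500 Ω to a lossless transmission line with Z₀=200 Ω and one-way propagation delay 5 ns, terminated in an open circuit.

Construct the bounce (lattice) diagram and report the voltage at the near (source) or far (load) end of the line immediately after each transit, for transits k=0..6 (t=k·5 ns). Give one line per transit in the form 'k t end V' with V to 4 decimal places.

Γ_L=1.000000, Γ_S=0.428571; launch V₁=2·200/700=0.571429
k=0 src: V=0.5714
k=1 load: inc=0.571429, refl=0.571429·1.000000=0.5714; V=0.000000+0.571429+0.571429=1.1429
k=2 src: inc=0.571429, refl=0.571429·0.428571=0.2449; V=0.571429+0.571429+0.244898=1.3878
k=3 load: inc=0.244898, refl=0.244898·1.000000=0.2449; V=1.142857+0.244898+0.244898=1.6327
k=4 src: inc=0.244898, refl=0.244898·0.428571=0.1050; V=1.387755+0.244898+0.104956=1.7376
k=5 load: inc=0.104956, refl=0.104956·1.000000=0.1050; V=1.632653+0.104956+0.104956=1.8426
k=6 src: inc=0.104956, refl=0.104956·0.428571=0.0450; V=1.737609+0.104956+0.044981=1.8875

0 0 source 0.5714
1 5 load 1.1429
2 10 source 1.3878
3 15 load 1.6327
4 20 source 1.7376
5 25 load 1.8426
6 30 source 1.8875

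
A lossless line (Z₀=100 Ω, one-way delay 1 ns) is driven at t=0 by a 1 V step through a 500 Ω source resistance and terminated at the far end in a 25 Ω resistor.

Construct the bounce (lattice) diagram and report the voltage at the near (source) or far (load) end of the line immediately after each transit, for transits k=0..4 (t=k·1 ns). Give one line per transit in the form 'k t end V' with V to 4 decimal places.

0 0 source 0.1667
1 1 load 0.0667
2 2 source 0.0000
3 3 load 0.0400
4 4 source 0.0667

Γ_L=-0.600000, Γ_S=0.666667; launch V₁=1·100/600=0.166667
k=0 src: V=0.1667
k=1 load: inc=0.166667, refl=0.166667·-0.600000=-0.1000; V=0.000000+0.166667+-0.100000=0.0667
k=2 src: inc=-0.100000, refl=-0.100000·0.666667=-0.0667; V=0.166667+-0.100000+-0.066667=0.0000
k=3 load: inc=-0.066667, refl=-0.066667·-0.600000=0.0400; V=0.066667+-0.066667+0.040000=0.0400
k=4 src: inc=0.040000, refl=0.040000·0.666667=0.0267; V=0.000000+0.040000+0.026667=0.0667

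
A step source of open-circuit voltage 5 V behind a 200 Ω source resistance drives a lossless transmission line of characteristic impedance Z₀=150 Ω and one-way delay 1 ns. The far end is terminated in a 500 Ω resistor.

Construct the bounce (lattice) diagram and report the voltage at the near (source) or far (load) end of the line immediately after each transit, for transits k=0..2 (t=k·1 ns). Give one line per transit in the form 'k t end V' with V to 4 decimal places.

Γ_L=0.538462, Γ_S=0.142857; launch V₁=5·150/350=2.142857
k=0 src: V=2.1429
k=1 load: inc=2.142857, refl=2.142857·0.538462=1.1538; V=0.000000+2.142857+1.153846=3.2967
k=2 src: inc=1.153846, refl=1.153846·0.142857=0.1648; V=2.142857+1.153846+0.164835=3.4615

0 0 source 2.1429
1 1 load 3.2967
2 2 source 3.4615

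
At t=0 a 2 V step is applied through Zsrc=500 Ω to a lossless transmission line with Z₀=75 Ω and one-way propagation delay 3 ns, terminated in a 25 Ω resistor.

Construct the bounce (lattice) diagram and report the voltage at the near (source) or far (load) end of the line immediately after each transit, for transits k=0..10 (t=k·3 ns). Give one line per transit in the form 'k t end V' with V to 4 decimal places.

Γ_L=-0.500000, Γ_S=0.739130; launch V₁=2·75/575=0.260870
k=0 src: V=0.2609
k=1 load: inc=0.260870, refl=0.260870·-0.500000=-0.1304; V=0.000000+0.260870+-0.130435=0.1304
k=2 src: inc=-0.130435, refl=-0.130435·0.739130=-0.0964; V=0.260870+-0.130435+-0.096408=0.0340
k=3 load: inc=-0.096408, refl=-0.096408·-0.500000=0.0482; V=0.130435+-0.096408+0.048204=0.0822
k=4 src: inc=0.048204, refl=0.048204·0.739130=0.0356; V=0.034026+0.048204+0.035629=0.1179
k=5 load: inc=0.035629, refl=0.035629·-0.500000=-0.0178; V=0.082231+0.035629+-0.017815=0.1000
k=6 src: inc=-0.017815, refl=-0.017815·0.739130=-0.0132; V=0.117860+-0.017815+-0.013167=0.0869
k=7 load: inc=-0.013167, refl=-0.013167·-0.500000=0.0066; V=0.100045+-0.013167+0.006584=0.0935
k=8 src: inc=0.006584, refl=0.006584·0.739130=0.0049; V=0.086878+0.006584+0.004866=0.0983
k=9 load: inc=0.004866, refl=0.004866·-0.500000=-0.0024; V=0.093462+0.004866+-0.002433=0.0959
k=10 src: inc=-0.002433, refl=-0.002433·0.739130=-0.0018; V=0.098328+-0.002433+-0.001798=0.0941

0 0 source 0.2609
1 3 load 0.1304
2 6 source 0.0340
3 9 load 0.0822
4 12 source 0.1179
5 15 load 0.1000
6 18 source 0.0869
7 21 load 0.0935
8 24 source 0.0983
9 27 load 0.0959
10 30 source 0.0941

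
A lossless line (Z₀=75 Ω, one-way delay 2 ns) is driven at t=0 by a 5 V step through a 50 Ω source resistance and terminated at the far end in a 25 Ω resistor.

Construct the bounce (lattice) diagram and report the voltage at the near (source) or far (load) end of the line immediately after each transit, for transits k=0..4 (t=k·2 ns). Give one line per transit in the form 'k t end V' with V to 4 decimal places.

Γ_L=-0.500000, Γ_S=-0.200000; launch V₁=5·75/125=3.000000
k=0 src: V=3.0000
k=1 load: inc=3.000000, refl=3.000000·-0.500000=-1.5000; V=0.000000+3.000000+-1.500000=1.5000
k=2 src: inc=-1.500000, refl=-1.500000·-0.200000=0.3000; V=3.000000+-1.500000+0.300000=1.8000
k=3 load: inc=0.300000, refl=0.300000·-0.500000=-0.1500; V=1.500000+0.300000+-0.150000=1.6500
k=4 src: inc=-0.150000, refl=-0.150000·-0.200000=0.0300; V=1.800000+-0.150000+0.030000=1.6800

0 0 source 3.0000
1 2 load 1.5000
2 4 source 1.8000
3 6 load 1.6500
4 8 source 1.6800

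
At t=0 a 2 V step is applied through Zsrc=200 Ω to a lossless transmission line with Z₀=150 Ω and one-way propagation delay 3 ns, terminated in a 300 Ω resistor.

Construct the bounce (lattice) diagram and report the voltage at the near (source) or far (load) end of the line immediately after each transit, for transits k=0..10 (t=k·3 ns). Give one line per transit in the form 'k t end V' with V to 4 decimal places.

0 0 source 0.8571
1 3 load 1.1429
2 6 source 1.1837
3 9 load 1.1973
4 12 source 1.1992
5 15 load 1.1999
6 18 source 1.2000
7 21 load 1.2000
8 24 source 1.2000
9 27 load 1.2000
10 30 source 1.2000

Γ_L=0.333333, Γ_S=0.142857; launch V₁=2·150/350=0.857143
k=0 src: V=0.8571
k=1 load: inc=0.857143, refl=0.857143·0.333333=0.2857; V=0.000000+0.857143+0.285714=1.1429
k=2 src: inc=0.285714, refl=0.285714·0.142857=0.0408; V=0.857143+0.285714+0.040816=1.1837
k=3 load: inc=0.040816, refl=0.040816·0.333333=0.0136; V=1.142857+0.040816+0.013605=1.1973
k=4 src: inc=0.013605, refl=0.013605·0.142857=0.0019; V=1.183673+0.013605+0.001944=1.1992
k=5 load: inc=0.001944, refl=0.001944·0.333333=0.0006; V=1.197279+0.001944+0.000648=1.1999
k=6 src: inc=0.000648, refl=0.000648·0.142857=0.0001; V=1.199223+0.000648+0.000093=1.2000
k=7 load: inc=0.000093, refl=0.000093·0.333333=0.0000; V=1.199870+0.000093+0.000031=1.2000
k=8 src: inc=0.000031, refl=0.000031·0.142857=0.0000; V=1.199963+0.000031+0.000004=1.2000
k=9 load: inc=0.000004, refl=0.000004·0.333333=0.0000; V=1.199994+0.000004+0.000001=1.2000
k=10 src: inc=0.000001, refl=0.000001·0.142857=0.0000; V=1.199998+0.000001+0.000000=1.2000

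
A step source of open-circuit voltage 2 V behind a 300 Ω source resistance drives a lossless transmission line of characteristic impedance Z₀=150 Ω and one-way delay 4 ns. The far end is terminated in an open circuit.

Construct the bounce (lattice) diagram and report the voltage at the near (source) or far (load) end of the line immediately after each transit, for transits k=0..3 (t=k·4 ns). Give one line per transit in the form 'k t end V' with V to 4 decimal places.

Γ_L=1.000000, Γ_S=0.333333; launch V₁=2·150/450=0.666667
k=0 src: V=0.6667
k=1 load: inc=0.666667, refl=0.666667·1.000000=0.6667; V=0.000000+0.666667+0.666667=1.3333
k=2 src: inc=0.666667, refl=0.666667·0.333333=0.2222; V=0.666667+0.666667+0.222222=1.5556
k=3 load: inc=0.222222, refl=0.222222·1.000000=0.2222; V=1.333333+0.222222+0.222222=1.7778

0 0 source 0.6667
1 4 load 1.3333
2 8 source 1.5556
3 12 load 1.7778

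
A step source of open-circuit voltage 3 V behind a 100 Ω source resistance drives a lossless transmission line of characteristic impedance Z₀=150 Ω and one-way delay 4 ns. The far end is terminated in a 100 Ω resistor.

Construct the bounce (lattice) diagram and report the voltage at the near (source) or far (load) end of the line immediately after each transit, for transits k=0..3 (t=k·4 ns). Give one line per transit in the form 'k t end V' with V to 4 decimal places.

Γ_L=-0.200000, Γ_S=-0.200000; launch V₁=3·150/250=1.800000
k=0 src: V=1.8000
k=1 load: inc=1.800000, refl=1.800000·-0.200000=-0.3600; V=0.000000+1.800000+-0.360000=1.4400
k=2 src: inc=-0.360000, refl=-0.360000·-0.200000=0.0720; V=1.800000+-0.360000+0.072000=1.5120
k=3 load: inc=0.072000, refl=0.072000·-0.200000=-0.0144; V=1.440000+0.072000+-0.014400=1.4976

0 0 source 1.8000
1 4 load 1.4400
2 8 source 1.5120
3 12 load 1.4976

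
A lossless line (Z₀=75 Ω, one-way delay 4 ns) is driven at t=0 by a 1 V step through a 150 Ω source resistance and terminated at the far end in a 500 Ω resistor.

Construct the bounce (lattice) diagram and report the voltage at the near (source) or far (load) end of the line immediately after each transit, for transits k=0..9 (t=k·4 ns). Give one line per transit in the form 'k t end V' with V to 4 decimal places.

0 0 source 0.3333
1 4 load 0.5797
2 8 source 0.6618
3 12 load 0.7225
4 16 source 0.7428
5 20 load 0.7577
6 24 source 0.7627
7 28 load 0.7664
8 32 source 0.7676
9 36 load 0.7685

Γ_L=0.739130, Γ_S=0.333333; launch V₁=1·75/225=0.333333
k=0 src: V=0.3333
k=1 load: inc=0.333333, refl=0.333333·0.739130=0.2464; V=0.000000+0.333333+0.246377=0.5797
k=2 src: inc=0.246377, refl=0.246377·0.333333=0.0821; V=0.333333+0.246377+0.082126=0.6618
k=3 load: inc=0.082126, refl=0.082126·0.739130=0.0607; V=0.579710+0.082126+0.060702=0.7225
k=4 src: inc=0.060702, refl=0.060702·0.333333=0.0202; V=0.661836+0.060702+0.020234=0.7428
k=5 load: inc=0.020234, refl=0.020234·0.739130=0.0150; V=0.722537+0.020234+0.014955=0.7577
k=6 src: inc=0.014955, refl=0.014955·0.333333=0.0050; V=0.742771+0.014955+0.004985=0.7627
k=7 load: inc=0.004985, refl=0.004985·0.739130=0.0037; V=0.757727+0.004985+0.003685=0.7664
k=8 src: inc=0.003685, refl=0.003685·0.333333=0.0012; V=0.762712+0.003685+0.001228=0.7676
k=9 load: inc=0.001228, refl=0.001228·0.739130=0.0009; V=0.766396+0.001228+0.000908=0.7685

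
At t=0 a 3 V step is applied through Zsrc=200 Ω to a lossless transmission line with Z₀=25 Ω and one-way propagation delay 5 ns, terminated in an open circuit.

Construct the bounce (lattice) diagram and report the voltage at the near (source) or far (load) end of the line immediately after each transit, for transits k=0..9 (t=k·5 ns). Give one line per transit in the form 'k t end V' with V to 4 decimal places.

Γ_L=1.000000, Γ_S=0.777778; launch V₁=3·25/225=0.333333
k=0 src: V=0.3333
k=1 load: inc=0.333333, refl=0.333333·1.000000=0.3333; V=0.000000+0.333333+0.333333=0.6667
k=2 src: inc=0.333333, refl=0.333333·0.777778=0.2593; V=0.333333+0.333333+0.259259=0.9259
k=3 load: inc=0.259259, refl=0.259259·1.000000=0.2593; V=0.666667+0.259259+0.259259=1.1852
k=4 src: inc=0.259259, refl=0.259259·0.777778=0.2016; V=0.925926+0.259259+0.201646=1.3868
k=5 load: inc=0.201646, refl=0.201646·1.000000=0.2016; V=1.185185+0.201646+0.201646=1.5885
k=6 src: inc=0.201646, refl=0.201646·0.777778=0.1568; V=1.386831+0.201646+0.156836=1.7453
k=7 load: inc=0.156836, refl=0.156836·1.000000=0.1568; V=1.588477+0.156836+0.156836=1.9021
k=8 src: inc=0.156836, refl=0.156836·0.777778=0.1220; V=1.745313+0.156836+0.121983=2.0241
k=9 load: inc=0.121983, refl=0.121983·1.000000=0.1220; V=1.902149+0.121983+0.121983=2.1461

0 0 source 0.3333
1 5 load 0.6667
2 10 source 0.9259
3 15 load 1.1852
4 20 source 1.3868
5 25 load 1.5885
6 30 source 1.7453
7 35 load 1.9021
8 40 source 2.0241
9 45 load 2.1461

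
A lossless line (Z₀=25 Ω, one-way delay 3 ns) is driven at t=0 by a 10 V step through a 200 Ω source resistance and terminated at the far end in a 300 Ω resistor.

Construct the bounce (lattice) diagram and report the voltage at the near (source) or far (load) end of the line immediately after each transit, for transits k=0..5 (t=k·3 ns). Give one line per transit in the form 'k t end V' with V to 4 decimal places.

0 0 source 1.1111
1 3 load 2.0513
2 6 source 2.7825
3 9 load 3.4013
4 12 source 3.8825
5 15 load 4.2897

Γ_L=0.846154, Γ_S=0.777778; launch V₁=10·25/225=1.111111
k=0 src: V=1.1111
k=1 load: inc=1.111111, refl=1.111111·0.846154=0.9402; V=0.000000+1.111111+0.940171=2.0513
k=2 src: inc=0.940171, refl=0.940171·0.777778=0.7312; V=1.111111+0.940171+0.731244=2.7825
k=3 load: inc=0.731244, refl=0.731244·0.846154=0.6187; V=2.051282+0.731244+0.618745=3.4013
k=4 src: inc=0.618745, refl=0.618745·0.777778=0.4812; V=2.782526+0.618745+0.481246=3.8825
k=5 load: inc=0.481246, refl=0.481246·0.846154=0.4072; V=3.401271+0.481246+0.407208=4.2897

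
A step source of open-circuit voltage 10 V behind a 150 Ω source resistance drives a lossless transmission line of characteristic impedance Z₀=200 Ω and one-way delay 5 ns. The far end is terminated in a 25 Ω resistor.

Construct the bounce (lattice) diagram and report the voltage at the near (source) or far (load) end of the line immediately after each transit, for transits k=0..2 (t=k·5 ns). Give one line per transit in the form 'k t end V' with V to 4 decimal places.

Γ_L=-0.777778, Γ_S=-0.142857; launch V₁=10·200/350=5.714286
k=0 src: V=5.7143
k=1 load: inc=5.714286, refl=5.714286·-0.777778=-4.4444; V=0.000000+5.714286+-4.444444=1.2698
k=2 src: inc=-4.444444, refl=-4.444444·-0.142857=0.6349; V=5.714286+-4.444444+0.634921=1.9048

0 0 source 5.7143
1 5 load 1.2698
2 10 source 1.9048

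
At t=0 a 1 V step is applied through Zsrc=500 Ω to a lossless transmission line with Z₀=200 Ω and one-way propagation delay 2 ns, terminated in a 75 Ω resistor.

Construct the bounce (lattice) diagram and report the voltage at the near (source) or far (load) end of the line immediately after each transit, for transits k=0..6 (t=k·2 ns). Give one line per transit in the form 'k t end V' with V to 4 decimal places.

Γ_L=-0.454545, Γ_S=0.428571; launch V₁=1·200/700=0.285714
k=0 src: V=0.2857
k=1 load: inc=0.285714, refl=0.285714·-0.454545=-0.1299; V=0.000000+0.285714+-0.129870=0.1558
k=2 src: inc=-0.129870, refl=-0.129870·0.428571=-0.0557; V=0.285714+-0.129870+-0.055659=0.1002
k=3 load: inc=-0.055659, refl=-0.055659·-0.454545=0.0253; V=0.155844+-0.055659+0.025299=0.1255
k=4 src: inc=0.025299, refl=0.025299·0.428571=0.0108; V=0.100186+0.025299+0.010843=0.1363
k=5 load: inc=0.010843, refl=0.010843·-0.454545=-0.0049; V=0.125485+0.010843+-0.004928=0.1314
k=6 src: inc=-0.004928, refl=-0.004928·0.428571=-0.0021; V=0.136327+-0.004928+-0.002112=0.1293

0 0 source 0.2857
1 2 load 0.1558
2 4 source 0.1002
3 6 load 0.1255
4 8 source 0.1363
5 10 load 0.1314
6 12 source 0.1293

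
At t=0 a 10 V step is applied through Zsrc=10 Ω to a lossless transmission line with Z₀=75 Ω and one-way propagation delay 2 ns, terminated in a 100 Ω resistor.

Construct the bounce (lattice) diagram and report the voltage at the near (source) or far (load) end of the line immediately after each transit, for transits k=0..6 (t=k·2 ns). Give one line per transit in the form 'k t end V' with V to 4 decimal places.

0 0 source 8.8235
1 2 load 10.0840
2 4 source 9.1201
3 6 load 8.9824
4 8 source 9.0877
5 10 load 9.1028
6 12 source 9.0913

Γ_L=0.142857, Γ_S=-0.764706; launch V₁=10·75/85=8.823529
k=0 src: V=8.8235
k=1 load: inc=8.823529, refl=8.823529·0.142857=1.2605; V=0.000000+8.823529+1.260504=10.0840
k=2 src: inc=1.260504, refl=1.260504·-0.764706=-0.9639; V=8.823529+1.260504+-0.963915=9.1201
k=3 load: inc=-0.963915, refl=-0.963915·0.142857=-0.1377; V=10.084034+-0.963915+-0.137702=8.9824
k=4 src: inc=-0.137702, refl=-0.137702·-0.764706=0.1053; V=9.120119+-0.137702+0.105302=9.0877
k=5 load: inc=0.105302, refl=0.105302·0.142857=0.0150; V=8.982416+0.105302+0.015043=9.1028
k=6 src: inc=0.015043, refl=0.015043·-0.764706=-0.0115; V=9.087718+0.015043+-0.011504=9.0913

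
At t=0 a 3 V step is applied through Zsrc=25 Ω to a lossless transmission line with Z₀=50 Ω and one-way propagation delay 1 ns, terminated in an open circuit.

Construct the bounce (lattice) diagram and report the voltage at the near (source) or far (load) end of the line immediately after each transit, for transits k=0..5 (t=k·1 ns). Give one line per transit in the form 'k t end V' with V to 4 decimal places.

0 0 source 2.0000
1 1 load 4.0000
2 2 source 3.3333
3 3 load 2.6667
4 4 source 2.8889
5 5 load 3.1111

Γ_L=1.000000, Γ_S=-0.333333; launch V₁=3·50/75=2.000000
k=0 src: V=2.0000
k=1 load: inc=2.000000, refl=2.000000·1.000000=2.0000; V=0.000000+2.000000+2.000000=4.0000
k=2 src: inc=2.000000, refl=2.000000·-0.333333=-0.6667; V=2.000000+2.000000+-0.666667=3.3333
k=3 load: inc=-0.666667, refl=-0.666667·1.000000=-0.6667; V=4.000000+-0.666667+-0.666667=2.6667
k=4 src: inc=-0.666667, refl=-0.666667·-0.333333=0.2222; V=3.333333+-0.666667+0.222222=2.8889
k=5 load: inc=0.222222, refl=0.222222·1.000000=0.2222; V=2.666667+0.222222+0.222222=3.1111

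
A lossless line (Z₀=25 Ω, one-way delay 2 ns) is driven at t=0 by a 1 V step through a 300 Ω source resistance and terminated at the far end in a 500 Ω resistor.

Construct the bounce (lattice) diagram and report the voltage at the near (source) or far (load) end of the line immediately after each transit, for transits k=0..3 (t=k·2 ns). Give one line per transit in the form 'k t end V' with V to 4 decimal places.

Γ_L=0.904762, Γ_S=0.846154; launch V₁=1·25/325=0.076923
k=0 src: V=0.0769
k=1 load: inc=0.076923, refl=0.076923·0.904762=0.0696; V=0.000000+0.076923+0.069597=0.1465
k=2 src: inc=0.069597, refl=0.069597·0.846154=0.0589; V=0.076923+0.069597+0.058890=0.2054
k=3 load: inc=0.058890, refl=0.058890·0.904762=0.0533; V=0.146520+0.058890+0.053281=0.2587

0 0 source 0.0769
1 2 load 0.1465
2 4 source 0.2054
3 6 load 0.2587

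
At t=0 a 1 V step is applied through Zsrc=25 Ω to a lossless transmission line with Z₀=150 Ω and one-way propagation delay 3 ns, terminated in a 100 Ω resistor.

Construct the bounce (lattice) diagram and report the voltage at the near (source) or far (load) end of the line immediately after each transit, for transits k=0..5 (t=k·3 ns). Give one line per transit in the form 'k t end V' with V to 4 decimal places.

Γ_L=-0.200000, Γ_S=-0.714286; launch V₁=1·150/175=0.857143
k=0 src: V=0.8571
k=1 load: inc=0.857143, refl=0.857143·-0.200000=-0.1714; V=0.000000+0.857143+-0.171429=0.6857
k=2 src: inc=-0.171429, refl=-0.171429·-0.714286=0.1224; V=0.857143+-0.171429+0.122449=0.8082
k=3 load: inc=0.122449, refl=0.122449·-0.200000=-0.0245; V=0.685714+0.122449+-0.024490=0.7837
k=4 src: inc=-0.024490, refl=-0.024490·-0.714286=0.0175; V=0.808163+-0.024490+0.017493=0.8012
k=5 load: inc=0.017493, refl=0.017493·-0.200000=-0.0035; V=0.783673+0.017493+-0.003499=0.7977

0 0 source 0.8571
1 3 load 0.6857
2 6 source 0.8082
3 9 load 0.7837
4 12 source 0.8012
5 15 load 0.7977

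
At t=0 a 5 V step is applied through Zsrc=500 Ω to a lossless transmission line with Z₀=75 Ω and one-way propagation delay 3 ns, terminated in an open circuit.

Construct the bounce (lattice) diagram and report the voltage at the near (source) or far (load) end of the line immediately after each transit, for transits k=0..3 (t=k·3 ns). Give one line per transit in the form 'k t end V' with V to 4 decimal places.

0 0 source 0.6522
1 3 load 1.3043
2 6 source 1.7864
3 9 load 2.2684

Γ_L=1.000000, Γ_S=0.739130; launch V₁=5·75/575=0.652174
k=0 src: V=0.6522
k=1 load: inc=0.652174, refl=0.652174·1.000000=0.6522; V=0.000000+0.652174+0.652174=1.3043
k=2 src: inc=0.652174, refl=0.652174·0.739130=0.4820; V=0.652174+0.652174+0.482042=1.7864
k=3 load: inc=0.482042, refl=0.482042·1.000000=0.4820; V=1.304348+0.482042+0.482042=2.2684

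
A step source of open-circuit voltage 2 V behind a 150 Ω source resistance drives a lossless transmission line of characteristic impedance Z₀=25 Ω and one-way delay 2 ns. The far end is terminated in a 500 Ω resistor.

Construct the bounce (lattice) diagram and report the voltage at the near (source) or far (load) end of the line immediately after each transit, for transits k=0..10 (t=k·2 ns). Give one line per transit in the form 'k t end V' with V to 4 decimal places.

Γ_L=0.904762, Γ_S=0.714286; launch V₁=2·25/175=0.285714
k=0 src: V=0.2857
k=1 load: inc=0.285714, refl=0.285714·0.904762=0.2585; V=0.000000+0.285714+0.258503=0.5442
k=2 src: inc=0.258503, refl=0.258503·0.714286=0.1846; V=0.285714+0.258503+0.184645=0.7289
k=3 load: inc=0.184645, refl=0.184645·0.904762=0.1671; V=0.544218+0.184645+0.167060=0.8959
k=4 src: inc=0.167060, refl=0.167060·0.714286=0.1193; V=0.728863+0.167060+0.119329=1.0153
k=5 load: inc=0.119329, refl=0.119329·0.904762=0.1080; V=0.895923+0.119329+0.107964=1.1232
k=6 src: inc=0.107964, refl=0.107964·0.714286=0.0771; V=1.015252+0.107964+0.077117=1.2003
k=7 load: inc=0.077117, refl=0.077117·0.904762=0.0698; V=1.123216+0.077117+0.069773=1.2701
k=8 src: inc=0.069773, refl=0.069773·0.714286=0.0498; V=1.200333+0.069773+0.049838=1.3199
k=9 load: inc=0.049838, refl=0.049838·0.904762=0.0451; V=1.270105+0.049838+0.045091=1.3650
k=10 src: inc=0.045091, refl=0.045091·0.714286=0.0322; V=1.319943+0.045091+0.032208=1.3972

0 0 source 0.2857
1 2 load 0.5442
2 4 source 0.7289
3 6 load 0.8959
4 8 source 1.0153
5 10 load 1.1232
6 12 source 1.2003
7 14 load 1.2701
8 16 source 1.3199
9 18 load 1.3650
10 20 source 1.3972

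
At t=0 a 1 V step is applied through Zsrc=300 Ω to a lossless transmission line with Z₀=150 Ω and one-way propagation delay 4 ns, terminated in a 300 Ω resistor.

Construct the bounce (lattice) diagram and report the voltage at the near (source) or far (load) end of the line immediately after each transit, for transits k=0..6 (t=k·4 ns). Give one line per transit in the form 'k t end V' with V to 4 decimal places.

Γ_L=0.333333, Γ_S=0.333333; launch V₁=1·150/450=0.333333
k=0 src: V=0.3333
k=1 load: inc=0.333333, refl=0.333333·0.333333=0.1111; V=0.000000+0.333333+0.111111=0.4444
k=2 src: inc=0.111111, refl=0.111111·0.333333=0.0370; V=0.333333+0.111111+0.037037=0.4815
k=3 load: inc=0.037037, refl=0.037037·0.333333=0.0123; V=0.444444+0.037037+0.012346=0.4938
k=4 src: inc=0.012346, refl=0.012346·0.333333=0.0041; V=0.481481+0.012346+0.004115=0.4979
k=5 load: inc=0.004115, refl=0.004115·0.333333=0.0014; V=0.493827+0.004115+0.001372=0.4993
k=6 src: inc=0.001372, refl=0.001372·0.333333=0.0005; V=0.497942+0.001372+0.000457=0.4998

0 0 source 0.3333
1 4 load 0.4444
2 8 source 0.4815
3 12 load 0.4938
4 16 source 0.4979
5 20 load 0.4993
6 24 source 0.4998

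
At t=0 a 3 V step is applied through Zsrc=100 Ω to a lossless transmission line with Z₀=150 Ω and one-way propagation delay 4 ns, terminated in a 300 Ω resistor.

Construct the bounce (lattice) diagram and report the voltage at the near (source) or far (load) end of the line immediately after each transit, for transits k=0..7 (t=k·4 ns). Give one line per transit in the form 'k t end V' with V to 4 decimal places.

Γ_L=0.333333, Γ_S=-0.200000; launch V₁=3·150/250=1.800000
k=0 src: V=1.8000
k=1 load: inc=1.800000, refl=1.800000·0.333333=0.6000; V=0.000000+1.800000+0.600000=2.4000
k=2 src: inc=0.600000, refl=0.600000·-0.200000=-0.1200; V=1.800000+0.600000+-0.120000=2.2800
k=3 load: inc=-0.120000, refl=-0.120000·0.333333=-0.0400; V=2.400000+-0.120000+-0.040000=2.2400
k=4 src: inc=-0.040000, refl=-0.040000·-0.200000=0.0080; V=2.280000+-0.040000+0.008000=2.2480
k=5 load: inc=0.008000, refl=0.008000·0.333333=0.0027; V=2.240000+0.008000+0.002667=2.2507
k=6 src: inc=0.002667, refl=0.002667·-0.200000=-0.0005; V=2.248000+0.002667+-0.000533=2.2501
k=7 load: inc=-0.000533, refl=-0.000533·0.333333=-0.0002; V=2.250667+-0.000533+-0.000178=2.2500

0 0 source 1.8000
1 4 load 2.4000
2 8 source 2.2800
3 12 load 2.2400
4 16 source 2.2480
5 20 load 2.2507
6 24 source 2.2501
7 28 load 2.2500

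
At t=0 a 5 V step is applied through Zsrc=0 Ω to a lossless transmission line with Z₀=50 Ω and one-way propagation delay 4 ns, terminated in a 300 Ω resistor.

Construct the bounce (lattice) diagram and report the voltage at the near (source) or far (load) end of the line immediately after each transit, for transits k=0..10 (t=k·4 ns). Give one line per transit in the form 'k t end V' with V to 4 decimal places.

0 0 source 5.0000
1 4 load 8.5714
2 8 source 5.0000
3 12 load 2.4490
4 16 source 5.0000
5 20 load 6.8222
6 24 source 5.0000
7 28 load 3.6985
8 32 source 5.0000
9 36 load 5.9297
10 40 source 5.0000

Γ_L=0.714286, Γ_S=-1.000000; launch V₁=5·50/50=5.000000
k=0 src: V=5.0000
k=1 load: inc=5.000000, refl=5.000000·0.714286=3.5714; V=0.000000+5.000000+3.571429=8.5714
k=2 src: inc=3.571429, refl=3.571429·-1.000000=-3.5714; V=5.000000+3.571429+-3.571429=5.0000
k=3 load: inc=-3.571429, refl=-3.571429·0.714286=-2.5510; V=8.571429+-3.571429+-2.551020=2.4490
k=4 src: inc=-2.551020, refl=-2.551020·-1.000000=2.5510; V=5.000000+-2.551020+2.551020=5.0000
k=5 load: inc=2.551020, refl=2.551020·0.714286=1.8222; V=2.448980+2.551020+1.822157=6.8222
k=6 src: inc=1.822157, refl=1.822157·-1.000000=-1.8222; V=5.000000+1.822157+-1.822157=5.0000
k=7 load: inc=-1.822157, refl=-1.822157·0.714286=-1.3015; V=6.822157+-1.822157+-1.301541=3.6985
k=8 src: inc=-1.301541, refl=-1.301541·-1.000000=1.3015; V=5.000000+-1.301541+1.301541=5.0000
k=9 load: inc=1.301541, refl=1.301541·0.714286=0.9297; V=3.698459+1.301541+0.929672=5.9297
k=10 src: inc=0.929672, refl=0.929672·-1.000000=-0.9297; V=5.000000+0.929672+-0.929672=5.0000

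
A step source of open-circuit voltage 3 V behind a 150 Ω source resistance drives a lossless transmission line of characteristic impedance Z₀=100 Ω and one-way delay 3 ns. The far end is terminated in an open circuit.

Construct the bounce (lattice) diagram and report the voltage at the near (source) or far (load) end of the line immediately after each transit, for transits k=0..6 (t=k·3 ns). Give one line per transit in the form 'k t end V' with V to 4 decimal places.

0 0 source 1.2000
1 3 load 2.4000
2 6 source 2.6400
3 9 load 2.8800
4 12 source 2.9280
5 15 load 2.9760
6 18 source 2.9856

Γ_L=1.000000, Γ_S=0.200000; launch V₁=3·100/250=1.200000
k=0 src: V=1.2000
k=1 load: inc=1.200000, refl=1.200000·1.000000=1.2000; V=0.000000+1.200000+1.200000=2.4000
k=2 src: inc=1.200000, refl=1.200000·0.200000=0.2400; V=1.200000+1.200000+0.240000=2.6400
k=3 load: inc=0.240000, refl=0.240000·1.000000=0.2400; V=2.400000+0.240000+0.240000=2.8800
k=4 src: inc=0.240000, refl=0.240000·0.200000=0.0480; V=2.640000+0.240000+0.048000=2.9280
k=5 load: inc=0.048000, refl=0.048000·1.000000=0.0480; V=2.880000+0.048000+0.048000=2.9760
k=6 src: inc=0.048000, refl=0.048000·0.200000=0.0096; V=2.928000+0.048000+0.009600=2.9856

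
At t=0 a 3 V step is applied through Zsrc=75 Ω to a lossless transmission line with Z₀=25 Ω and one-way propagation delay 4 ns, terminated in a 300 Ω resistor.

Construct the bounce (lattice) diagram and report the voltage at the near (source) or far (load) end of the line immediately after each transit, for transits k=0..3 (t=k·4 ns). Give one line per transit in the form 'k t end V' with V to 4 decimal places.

0 0 source 0.7500
1 4 load 1.3846
2 8 source 1.7019
3 12 load 1.9704

Γ_L=0.846154, Γ_S=0.500000; launch V₁=3·25/100=0.750000
k=0 src: V=0.7500
k=1 load: inc=0.750000, refl=0.750000·0.846154=0.6346; V=0.000000+0.750000+0.634615=1.3846
k=2 src: inc=0.634615, refl=0.634615·0.500000=0.3173; V=0.750000+0.634615+0.317308=1.7019
k=3 load: inc=0.317308, refl=0.317308·0.846154=0.2685; V=1.384615+0.317308+0.268491=1.9704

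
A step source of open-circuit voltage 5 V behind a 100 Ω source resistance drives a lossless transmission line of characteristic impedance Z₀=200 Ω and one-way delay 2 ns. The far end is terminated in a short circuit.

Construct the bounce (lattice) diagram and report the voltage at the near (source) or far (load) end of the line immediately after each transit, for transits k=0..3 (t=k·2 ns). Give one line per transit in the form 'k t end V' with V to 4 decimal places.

Γ_L=-1.000000, Γ_S=-0.333333; launch V₁=5·200/300=3.333333
k=0 src: V=3.3333
k=1 load: inc=3.333333, refl=3.333333·-1.000000=-3.3333; V=0.000000+3.333333+-3.333333=0.0000
k=2 src: inc=-3.333333, refl=-3.333333·-0.333333=1.1111; V=3.333333+-3.333333+1.111111=1.1111
k=3 load: inc=1.111111, refl=1.111111·-1.000000=-1.1111; V=0.000000+1.111111+-1.111111=0.0000

0 0 source 3.3333
1 2 load 0.0000
2 4 source 1.1111
3 6 load 0.0000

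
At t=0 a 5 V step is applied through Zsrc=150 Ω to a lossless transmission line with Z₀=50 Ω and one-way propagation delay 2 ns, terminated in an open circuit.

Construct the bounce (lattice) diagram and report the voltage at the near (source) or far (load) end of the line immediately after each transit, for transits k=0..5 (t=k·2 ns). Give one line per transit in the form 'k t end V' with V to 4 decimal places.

Γ_L=1.000000, Γ_S=0.500000; launch V₁=5·50/200=1.250000
k=0 src: V=1.2500
k=1 load: inc=1.250000, refl=1.250000·1.000000=1.2500; V=0.000000+1.250000+1.250000=2.5000
k=2 src: inc=1.250000, refl=1.250000·0.500000=0.6250; V=1.250000+1.250000+0.625000=3.1250
k=3 load: inc=0.625000, refl=0.625000·1.000000=0.6250; V=2.500000+0.625000+0.625000=3.7500
k=4 src: inc=0.625000, refl=0.625000·0.500000=0.3125; V=3.125000+0.625000+0.312500=4.0625
k=5 load: inc=0.312500, refl=0.312500·1.000000=0.3125; V=3.750000+0.312500+0.312500=4.3750

0 0 source 1.2500
1 2 load 2.5000
2 4 source 3.1250
3 6 load 3.7500
4 8 source 4.0625
5 10 load 4.3750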